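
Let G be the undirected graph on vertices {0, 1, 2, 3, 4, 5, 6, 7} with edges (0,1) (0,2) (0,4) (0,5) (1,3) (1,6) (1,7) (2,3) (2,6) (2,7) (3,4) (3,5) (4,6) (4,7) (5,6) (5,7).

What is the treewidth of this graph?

A width-4 tree decomposition is:
Bags: B1 = {0, 1, 3, 6, 7}  B2 = {0, 3, 4, 6, 7}  B3 = {0, 3, 5, 6, 7}  B4 = {0, 2, 3, 6, 7}
Tree: B1–B2, B2–B3, B3–B4
Every bag has size at most 5, so the width is 5 − 1 = 4 and tw(G) ≤ 4. For the lower bound: the 5 vertex sets {1,3}, {4,7}, {5,6}, {0}, {2} are disjoint, each induces a connected subgraph, and every pair is joined by at least one edge of G. Contracting each set to a single vertex therefore yields K_{5} as a minor, and since treewidth is minor-monotone, tw(G) ≥ tw(K_{5}) = 4. Combining the bounds, tw(G) = 4.

4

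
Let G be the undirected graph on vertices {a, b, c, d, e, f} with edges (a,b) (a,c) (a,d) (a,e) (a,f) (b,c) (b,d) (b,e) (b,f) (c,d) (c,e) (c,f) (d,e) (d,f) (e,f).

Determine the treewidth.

A width-5 tree decomposition is:
Bags: B1 = {a, b, c, d, e, f}
Tree: (single bag)
A single bag containing all 6 vertices is trivially a valid decomposition of width 5. For the lower bound, the 6 vertices {a, b, c, d, e, f} are pairwise adjacent, and any tree decomposition puts a clique entirely inside one bag — forcing width ≥ 5. Hence tw(G) = 5 exactly.

5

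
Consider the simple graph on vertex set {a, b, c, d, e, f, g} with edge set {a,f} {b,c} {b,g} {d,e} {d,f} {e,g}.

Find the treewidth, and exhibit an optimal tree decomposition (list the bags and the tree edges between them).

Each bag holds 2 vertices, so the decomposition has width 1, which upper-bounds the treewidth. Any graph with an edge has treewidth ≥ 1, and G has the edge a–f. The upper and lower bounds meet at 1, so that is the treewidth.

Treewidth 1.
Bags: B1 = {a, f}  B2 = {d, f}  B3 = {d, e}  B4 = {e, g}  B5 = {b, g}  B6 = {b, c}
Tree: B1–B2, B2–B3, B3–B4, B4–B5, B5–B6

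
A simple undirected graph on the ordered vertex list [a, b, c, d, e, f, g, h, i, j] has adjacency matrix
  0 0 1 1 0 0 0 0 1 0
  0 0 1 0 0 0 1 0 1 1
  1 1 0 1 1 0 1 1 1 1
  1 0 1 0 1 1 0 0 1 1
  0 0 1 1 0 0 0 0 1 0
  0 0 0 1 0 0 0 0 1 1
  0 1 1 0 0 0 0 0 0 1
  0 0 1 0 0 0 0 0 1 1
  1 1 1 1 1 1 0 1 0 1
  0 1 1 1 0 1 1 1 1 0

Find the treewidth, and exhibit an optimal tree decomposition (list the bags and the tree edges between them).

Treewidth 3.
One such decomposition:
Bags: B1 = {c, d, i, j}  B2 = {a, c, d, i}  B3 = {d, f, i, j}  B4 = {c, h, i, j}  B5 = {c, d, e, i}  B6 = {b, c, i, j}  B7 = {b, c, g, j}
Tree: B1–B2, B1–B3, B1–B4, B1–B5, B4–B6, B6–B7

The largest bag has 4 vertices, giving width 3; this decomposition certifies tw(G) ≤ 3. For the lower bound, the 4 vertices {b, c, g, j} are pairwise adjacent, and any tree decomposition puts a clique entirely inside one bag — forcing width ≥ 3. Combining the bounds, tw(G) = 3.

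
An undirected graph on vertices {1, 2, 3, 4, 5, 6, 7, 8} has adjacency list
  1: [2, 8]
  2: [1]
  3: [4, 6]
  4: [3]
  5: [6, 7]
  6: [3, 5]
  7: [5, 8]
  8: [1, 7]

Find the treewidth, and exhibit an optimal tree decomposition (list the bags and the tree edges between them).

Treewidth 1.
Bags: B1 = {1, 2}  B2 = {1, 8}  B3 = {7, 8}  B4 = {5, 7}  B5 = {5, 6}  B6 = {3, 6}  B7 = {3, 4}
Tree: B1–B2, B2–B3, B3–B4, B4–B5, B5–B6, B6–B7

Each bag holds 2 vertices, so the decomposition has width 1, which upper-bounds the treewidth. G has an edge, so its treewidth is at least 1. Therefore the treewidth is 1.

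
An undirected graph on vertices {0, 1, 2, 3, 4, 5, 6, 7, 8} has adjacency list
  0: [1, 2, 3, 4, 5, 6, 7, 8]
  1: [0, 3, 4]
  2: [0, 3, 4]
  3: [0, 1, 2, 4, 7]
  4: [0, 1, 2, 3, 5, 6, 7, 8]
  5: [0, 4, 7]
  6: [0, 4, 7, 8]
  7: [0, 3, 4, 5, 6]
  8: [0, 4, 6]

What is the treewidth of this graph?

3

A width-3 tree decomposition is:
Bags: B1 = {0, 1, 3, 4}  B2 = {0, 3, 4, 7}  B3 = {0, 4, 6, 7}  B4 = {0, 4, 5, 7}  B5 = {0, 2, 3, 4}  B6 = {0, 4, 6, 8}
Tree: B1–B2, B2–B3, B2–B4, B1–B5, B3–B6
The largest bag has 4 vertices, giving width 3; this decomposition certifies tw(G) ≤ 3. Conversely, {0, 4, 6, 8} is a clique of size 4, and the vertices of any clique must share a bag in every tree decomposition; so some bag has ≥ 4 vertices and tw(G) ≥ 3. Therefore the treewidth is 3.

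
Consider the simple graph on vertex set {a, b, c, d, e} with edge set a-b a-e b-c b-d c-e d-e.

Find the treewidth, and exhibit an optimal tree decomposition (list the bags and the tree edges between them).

The largest bag has 3 vertices, giving width 2; this decomposition certifies tw(G) ≤ 2. Since d–b–a–e–d is a cycle in G, G is not acyclic. Forests are exactly the graphs of treewidth ≤ 1, so tw(G) ≥ 2. Combining the bounds, tw(G) = 2.

Treewidth 2.
Bags: B1 = {b, d, e}  B2 = {a, b, e}  B3 = {b, c, e}
Tree: B1–B2, B2–B3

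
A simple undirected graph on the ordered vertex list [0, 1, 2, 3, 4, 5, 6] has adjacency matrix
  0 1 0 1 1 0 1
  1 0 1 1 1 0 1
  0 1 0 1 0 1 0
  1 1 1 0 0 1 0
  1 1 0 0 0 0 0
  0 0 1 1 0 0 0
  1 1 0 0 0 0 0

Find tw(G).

2

A width-2 tree decomposition is:
Bags: B1 = {0, 1, 4}  B2 = {0, 1, 3}  B3 = {1, 2, 3}  B4 = {0, 1, 6}  B5 = {2, 3, 5}
Tree: B1–B2, B2–B3, B1–B4, B3–B5
Each bag holds 3 vertices, so the decomposition has width 2, which upper-bounds the treewidth. Conversely, {0, 1, 3} is a clique of size 3, and the vertices of any clique must share a bag in every tree decomposition; so some bag has ≥ 3 vertices and tw(G) ≥ 2. The upper and lower bounds meet at 2, so that is the treewidth.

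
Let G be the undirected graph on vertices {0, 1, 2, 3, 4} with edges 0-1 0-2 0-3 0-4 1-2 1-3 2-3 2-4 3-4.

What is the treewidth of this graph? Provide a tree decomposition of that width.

Treewidth 3.
Bags: B1 = {0, 1, 2, 3}  B2 = {0, 2, 3, 4}
Tree: B1–B2

Each bag holds 4 vertices, so the decomposition has width 3, which upper-bounds the treewidth. On the other hand G contains the 4-clique {0, 1, 2, 3}. A clique must lie in a single bag of any decomposition, so no decomposition can have width below 3. Hence tw(G) = 3 exactly.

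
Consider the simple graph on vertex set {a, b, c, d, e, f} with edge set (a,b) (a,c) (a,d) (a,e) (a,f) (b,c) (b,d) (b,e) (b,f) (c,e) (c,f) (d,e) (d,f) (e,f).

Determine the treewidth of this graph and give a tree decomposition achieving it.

Every bag has size at most 5, so the width is 5 − 1 = 4 and tw(G) ≤ 4. For the lower bound, the 5 vertices {a, b, d, e, f} are pairwise adjacent, and any tree decomposition puts a clique entirely inside one bag — forcing width ≥ 4. Hence tw(G) = 4 exactly.

Treewidth 4.
Bags: B1 = {a, b, d, e, f}  B2 = {a, b, c, e, f}
Tree: B1–B2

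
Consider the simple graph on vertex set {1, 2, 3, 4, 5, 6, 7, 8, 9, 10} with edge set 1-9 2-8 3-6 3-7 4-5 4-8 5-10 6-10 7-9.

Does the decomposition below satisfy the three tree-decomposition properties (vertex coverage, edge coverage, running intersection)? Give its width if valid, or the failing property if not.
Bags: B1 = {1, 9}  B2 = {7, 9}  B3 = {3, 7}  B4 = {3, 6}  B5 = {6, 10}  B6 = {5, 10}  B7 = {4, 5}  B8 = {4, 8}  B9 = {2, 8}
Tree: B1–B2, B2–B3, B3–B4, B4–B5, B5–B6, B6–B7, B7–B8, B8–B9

Vertex coverage: the bags together contain {1, 2, 3, 4, 5, 6, 7, 8, 9, 10}, the full vertex set. Edge coverage: each edge of G has both endpoints in at least one bag. Running intersection: for every vertex, the bags containing it form a connected subtree. All three properties hold, so this is a valid tree decomposition of width max|bag| − 1 = 1, and hence tw(G) ≤ 1.

Yes; width 1.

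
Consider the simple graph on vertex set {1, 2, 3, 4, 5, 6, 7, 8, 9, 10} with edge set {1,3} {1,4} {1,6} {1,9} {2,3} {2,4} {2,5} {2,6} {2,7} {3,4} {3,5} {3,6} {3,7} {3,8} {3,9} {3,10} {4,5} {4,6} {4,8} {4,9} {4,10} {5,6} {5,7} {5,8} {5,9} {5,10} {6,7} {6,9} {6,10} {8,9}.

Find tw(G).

A width-4 tree decomposition is:
Bags: B1 = {1, 3, 4, 6, 9}  B2 = {3, 4, 5, 6, 9}  B3 = {2, 3, 4, 5, 6}  B4 = {3, 4, 5, 8, 9}  B5 = {3, 4, 5, 6, 10}  B6 = {2, 3, 5, 6, 7}
Tree: B1–B2, B2–B3, B2–B4, B2–B5, B3–B6
Each bag holds 5 vertices, so the decomposition has width 4, which upper-bounds the treewidth. Conversely, {1, 3, 4, 6, 9} is a clique of size 5, and the vertices of any clique must share a bag in every tree decomposition; so some bag has ≥ 5 vertices and tw(G) ≥ 4. Therefore the treewidth is 4.

4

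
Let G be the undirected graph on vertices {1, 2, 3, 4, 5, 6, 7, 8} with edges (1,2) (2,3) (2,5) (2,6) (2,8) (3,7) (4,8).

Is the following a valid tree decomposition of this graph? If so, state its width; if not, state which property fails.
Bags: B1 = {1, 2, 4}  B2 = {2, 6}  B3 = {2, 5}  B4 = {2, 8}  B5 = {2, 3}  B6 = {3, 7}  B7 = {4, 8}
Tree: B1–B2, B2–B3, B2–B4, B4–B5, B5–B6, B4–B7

No — bags containing vertex 4 are not connected in the tree.

A tree decomposition must satisfy three properties: every vertex lies in some bag; for every edge, both endpoints lie together in some bag; and for every vertex, the bags containing it form a connected subtree. Here bags containing vertex 4 are not connected in the tree, so the decomposition is invalid.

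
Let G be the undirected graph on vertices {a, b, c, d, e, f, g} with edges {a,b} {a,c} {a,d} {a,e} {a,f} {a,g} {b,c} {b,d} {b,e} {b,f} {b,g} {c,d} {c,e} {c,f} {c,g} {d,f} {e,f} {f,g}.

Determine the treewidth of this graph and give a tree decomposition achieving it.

Treewidth 4.
One such decomposition:
Bags: B1 = {a, b, c, e, f}  B2 = {a, b, c, d, f}  B3 = {a, b, c, f, g}
Tree: B1–B2, B2–B3

Every bag has size at most 5, so the width is 5 − 1 = 4 and tw(G) ≤ 4. Conversely, {a, b, c, d, f} is a clique of size 5, and the vertices of any clique must share a bag in every tree decomposition; so some bag has ≥ 5 vertices and tw(G) ≥ 4. Therefore the treewidth is 4.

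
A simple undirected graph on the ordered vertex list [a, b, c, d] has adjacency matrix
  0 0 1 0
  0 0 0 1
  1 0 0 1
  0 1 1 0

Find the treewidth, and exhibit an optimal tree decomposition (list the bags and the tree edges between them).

Treewidth 1.
One optimal decomposition is:
Bags: B1 = {b, d}  B2 = {c, d}  B3 = {a, c}
Tree: B1–B2, B2–B3

Every bag has size at most 2, so the width is 2 − 1 = 1 and tw(G) ≤ 1. Since G has at least one edge (e.g. b–d), it is not an edgeless graph, so tw(G) ≥ 1. Hence tw(G) = 1 exactly.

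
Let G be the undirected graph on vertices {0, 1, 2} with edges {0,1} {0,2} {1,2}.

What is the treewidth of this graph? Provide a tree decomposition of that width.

Treewidth 2.
One optimal decomposition is:
Bags: B1 = {0, 1, 2}
Tree: (single bag)

With just one bag of size 3, the width is 3 − 1 = 2, so tw(G) ≤ 2. On the other hand G contains the 3-clique {0, 1, 2}. A clique must lie in a single bag of any decomposition, so no decomposition can have width below 2. Therefore the treewidth is 2.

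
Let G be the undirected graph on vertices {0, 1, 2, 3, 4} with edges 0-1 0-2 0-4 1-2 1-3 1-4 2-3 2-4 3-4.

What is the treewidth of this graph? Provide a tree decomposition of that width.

Every bag has size at most 4, so the width is 4 − 1 = 3 and tw(G) ≤ 3. On the other hand G contains the 4-clique {0, 1, 2, 4}. A clique must lie in a single bag of any decomposition, so no decomposition can have width below 3. The upper and lower bounds meet at 3, so that is the treewidth.

Treewidth 3.
One optimal decomposition is:
Bags: B1 = {1, 2, 3, 4}  B2 = {0, 1, 2, 4}
Tree: B1–B2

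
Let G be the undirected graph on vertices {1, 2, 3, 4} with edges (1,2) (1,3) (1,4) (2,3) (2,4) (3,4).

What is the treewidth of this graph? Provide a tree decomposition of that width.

A single bag containing all 4 vertices is trivially a valid decomposition of width 3. For the lower bound, the 4 vertices {1, 2, 3, 4} are pairwise adjacent, and any tree decomposition puts a clique entirely inside one bag — forcing width ≥ 3. Combining the bounds, tw(G) = 3.

Treewidth 3.
One such decomposition:
Bags: B1 = {1, 2, 3, 4}
Tree: (single bag)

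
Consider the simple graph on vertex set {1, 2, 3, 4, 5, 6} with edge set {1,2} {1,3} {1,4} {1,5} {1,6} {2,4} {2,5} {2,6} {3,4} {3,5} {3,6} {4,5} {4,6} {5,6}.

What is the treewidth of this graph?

A width-4 tree decomposition is:
Bags: B1 = {1, 2, 4, 5, 6}  B2 = {1, 3, 4, 5, 6}
Tree: B1–B2
The largest bag has 5 vertices, giving width 4; this decomposition certifies tw(G) ≤ 4. Conversely, {1, 2, 4, 5, 6} is a clique of size 5, and the vertices of any clique must share a bag in every tree decomposition; so some bag has ≥ 5 vertices and tw(G) ≥ 4. Combining the bounds, tw(G) = 4.

4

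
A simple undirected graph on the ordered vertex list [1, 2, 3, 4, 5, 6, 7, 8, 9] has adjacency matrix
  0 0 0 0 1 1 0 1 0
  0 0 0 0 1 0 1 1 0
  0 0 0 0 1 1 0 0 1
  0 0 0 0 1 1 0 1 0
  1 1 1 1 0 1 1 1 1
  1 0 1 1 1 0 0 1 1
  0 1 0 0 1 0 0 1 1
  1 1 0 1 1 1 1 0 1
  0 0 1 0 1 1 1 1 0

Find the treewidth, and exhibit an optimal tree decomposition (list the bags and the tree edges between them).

The largest bag has 4 vertices, giving width 3; this decomposition certifies tw(G) ≤ 3. On the other hand G contains the 4-clique {2, 5, 7, 8}. A clique must lie in a single bag of any decomposition, so no decomposition can have width below 3. Therefore the treewidth is 3.

Treewidth 3.
One optimal decomposition is:
Bags: B1 = {5, 6, 8, 9}  B2 = {5, 7, 8, 9}  B3 = {2, 5, 7, 8}  B4 = {3, 5, 6, 9}  B5 = {4, 5, 6, 8}  B6 = {1, 5, 6, 8}
Tree: B1–B2, B2–B3, B1–B4, B1–B5, B1–B6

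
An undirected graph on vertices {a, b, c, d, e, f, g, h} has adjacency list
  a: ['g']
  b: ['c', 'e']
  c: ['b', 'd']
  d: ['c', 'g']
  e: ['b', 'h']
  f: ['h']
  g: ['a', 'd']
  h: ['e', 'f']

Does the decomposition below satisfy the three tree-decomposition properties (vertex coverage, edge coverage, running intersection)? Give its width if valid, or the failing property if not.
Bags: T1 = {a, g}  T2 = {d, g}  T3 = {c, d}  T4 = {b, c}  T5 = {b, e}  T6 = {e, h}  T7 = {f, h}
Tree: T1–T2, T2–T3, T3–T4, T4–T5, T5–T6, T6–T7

Vertex coverage: the bags together contain {a, b, c, d, e, f, g, h}, the full vertex set. Edge coverage: each edge of G has both endpoints in at least one bag. Running intersection: for every vertex, the bags containing it form a connected subtree. All three properties hold, so this is a valid tree decomposition of width max|bag| − 1 = 1, and hence tw(G) ≤ 1.

Yes; width 1.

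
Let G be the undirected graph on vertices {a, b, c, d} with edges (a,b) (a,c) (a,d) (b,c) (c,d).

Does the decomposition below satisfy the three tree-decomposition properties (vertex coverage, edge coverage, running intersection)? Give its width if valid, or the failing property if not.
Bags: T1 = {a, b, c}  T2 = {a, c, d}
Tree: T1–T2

Yes; width 2.

Checking the three conditions: (i) the bags cover all of {a, b, c, d}; (ii) for each edge, some bag contains both endpoints; (iii) the bags containing any fixed vertex form a subtree. All hold, so the decomposition is valid with width 3 − 1 = 2.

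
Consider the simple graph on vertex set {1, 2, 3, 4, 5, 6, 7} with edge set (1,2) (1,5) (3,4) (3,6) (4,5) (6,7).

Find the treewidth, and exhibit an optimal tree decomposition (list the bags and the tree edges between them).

Treewidth 1.
One such decomposition:
Bags: B1 = {6, 7}  B2 = {3, 6}  B3 = {3, 4}  B4 = {4, 5}  B5 = {1, 5}  B6 = {1, 2}
Tree: B1–B2, B2–B3, B3–B4, B4–B5, B5–B6

Every bag has size at most 2, so the width is 2 − 1 = 1 and tw(G) ≤ 1. Any graph with an edge has treewidth ≥ 1, and G has the edge 7–6. The upper and lower bounds meet at 1, so that is the treewidth.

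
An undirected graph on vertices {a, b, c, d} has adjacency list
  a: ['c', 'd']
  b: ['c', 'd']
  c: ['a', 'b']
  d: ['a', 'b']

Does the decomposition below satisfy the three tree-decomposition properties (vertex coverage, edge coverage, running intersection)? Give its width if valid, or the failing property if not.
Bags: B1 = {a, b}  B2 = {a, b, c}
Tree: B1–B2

A tree decomposition must satisfy three properties: every vertex lies in some bag; for every edge, both endpoints lie together in some bag; and for every vertex, the bags containing it form a connected subtree. Here vertex d appears in no bag, so the decomposition is invalid.

No — vertex d appears in no bag.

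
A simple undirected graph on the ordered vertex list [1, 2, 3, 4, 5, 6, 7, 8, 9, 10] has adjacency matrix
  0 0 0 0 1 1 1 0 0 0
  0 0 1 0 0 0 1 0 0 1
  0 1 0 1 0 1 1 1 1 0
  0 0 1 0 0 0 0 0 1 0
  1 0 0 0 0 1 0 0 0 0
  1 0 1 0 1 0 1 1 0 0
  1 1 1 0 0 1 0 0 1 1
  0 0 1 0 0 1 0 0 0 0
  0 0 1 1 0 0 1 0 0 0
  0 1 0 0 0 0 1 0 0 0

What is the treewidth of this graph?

2

A width-2 tree decomposition is:
Bags: B1 = {1, 6, 7}  B2 = {3, 6, 7}  B3 = {3, 6, 8}  B4 = {2, 3, 7}  B5 = {1, 5, 6}  B6 = {3, 7, 9}  B7 = {3, 4, 9}  B8 = {2, 7, 10}
Tree: B1–B2, B2–B3, B2–B4, B1–B5, B2–B6, B6–B7, B4–B8
Each bag holds 3 vertices, so the decomposition has width 2, which upper-bounds the treewidth. On the other hand G contains the 3-clique {1, 5, 6}. A clique must lie in a single bag of any decomposition, so no decomposition can have width below 2. The upper and lower bounds meet at 2, so that is the treewidth.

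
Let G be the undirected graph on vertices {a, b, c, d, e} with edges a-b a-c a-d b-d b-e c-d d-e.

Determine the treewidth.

A width-2 tree decomposition is:
Bags: B1 = {a, b, d}  B2 = {a, c, d}  B3 = {b, d, e}
Tree: B1–B2, B1–B3
Each bag holds 3 vertices, so the decomposition has width 2, which upper-bounds the treewidth. For the lower bound, the 3 vertices {b, d, e} are pairwise adjacent, and any tree decomposition puts a clique entirely inside one bag — forcing width ≥ 2. Therefore the treewidth is 2.

2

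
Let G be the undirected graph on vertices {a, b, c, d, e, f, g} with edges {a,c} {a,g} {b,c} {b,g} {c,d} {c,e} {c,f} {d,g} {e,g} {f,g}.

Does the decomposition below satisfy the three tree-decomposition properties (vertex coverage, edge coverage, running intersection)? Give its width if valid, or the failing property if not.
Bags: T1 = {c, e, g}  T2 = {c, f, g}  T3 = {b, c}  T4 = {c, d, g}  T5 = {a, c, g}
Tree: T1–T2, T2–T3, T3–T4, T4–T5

No — edge (g,b) lies in no bag.

A tree decomposition must satisfy three properties: every vertex lies in some bag; for every edge, both endpoints lie together in some bag; and for every vertex, the bags containing it form a connected subtree. Here edge (g,b) lies in no bag, so the decomposition is invalid.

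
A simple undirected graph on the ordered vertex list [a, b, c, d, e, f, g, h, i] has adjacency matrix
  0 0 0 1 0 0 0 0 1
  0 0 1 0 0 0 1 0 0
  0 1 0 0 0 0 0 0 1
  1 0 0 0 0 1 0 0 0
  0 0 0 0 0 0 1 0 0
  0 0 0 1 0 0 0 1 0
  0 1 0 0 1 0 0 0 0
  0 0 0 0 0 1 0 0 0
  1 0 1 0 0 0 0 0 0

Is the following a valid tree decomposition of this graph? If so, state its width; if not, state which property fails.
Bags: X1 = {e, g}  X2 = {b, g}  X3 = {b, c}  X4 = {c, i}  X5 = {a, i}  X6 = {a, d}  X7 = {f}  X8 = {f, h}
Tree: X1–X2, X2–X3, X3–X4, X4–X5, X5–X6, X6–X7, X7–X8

No — edge (d,f) lies in no bag.

A tree decomposition must satisfy three properties: every vertex lies in some bag; for every edge, both endpoints lie together in some bag; and for every vertex, the bags containing it form a connected subtree. Here edge (d,f) lies in no bag, so the decomposition is invalid.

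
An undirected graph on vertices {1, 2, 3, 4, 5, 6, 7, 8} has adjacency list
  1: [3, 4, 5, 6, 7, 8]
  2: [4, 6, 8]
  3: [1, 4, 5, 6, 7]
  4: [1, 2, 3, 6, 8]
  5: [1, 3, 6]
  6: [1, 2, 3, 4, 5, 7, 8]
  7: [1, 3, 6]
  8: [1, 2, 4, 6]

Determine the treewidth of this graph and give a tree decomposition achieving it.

Treewidth 3.
One such decomposition:
Bags: B1 = {1, 4, 6, 8}  B2 = {1, 3, 4, 6}  B3 = {2, 4, 6, 8}  B4 = {1, 3, 5, 6}  B5 = {1, 3, 6, 7}
Tree: B1–B2, B1–B3, B2–B4, B2–B5

The largest bag has 4 vertices, giving width 3; this decomposition certifies tw(G) ≤ 3. For the lower bound, the 4 vertices {1, 4, 6, 8} are pairwise adjacent, and any tree decomposition puts a clique entirely inside one bag — forcing width ≥ 3. Hence tw(G) = 3 exactly.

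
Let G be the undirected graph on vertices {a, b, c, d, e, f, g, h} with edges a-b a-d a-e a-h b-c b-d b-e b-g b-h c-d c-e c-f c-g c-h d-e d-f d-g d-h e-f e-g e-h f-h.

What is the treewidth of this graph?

4

A width-4 tree decomposition is:
Bags: B1 = {b, c, d, e, h}  B2 = {c, d, e, f, h}  B3 = {a, b, d, e, h}  B4 = {b, c, d, e, g}
Tree: B1–B2, B1–B3, B1–B4
Every bag has size at most 5, so the width is 5 − 1 = 4 and tw(G) ≤ 4. On the other hand G contains the 5-clique {b, c, d, e, g}. A clique must lie in a single bag of any decomposition, so no decomposition can have width below 4. The upper and lower bounds meet at 4, so that is the treewidth.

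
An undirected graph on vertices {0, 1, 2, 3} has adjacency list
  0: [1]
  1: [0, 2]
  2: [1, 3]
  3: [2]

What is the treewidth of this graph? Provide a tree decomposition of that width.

Each bag holds 2 vertices, so the decomposition has width 1, which upper-bounds the treewidth. G has an edge, so its treewidth is at least 1. Hence tw(G) = 1 exactly.

Treewidth 1.
Bags: B1 = {1, 2}  B2 = {0, 1}  B3 = {2, 3}
Tree: B1–B2, B1–B3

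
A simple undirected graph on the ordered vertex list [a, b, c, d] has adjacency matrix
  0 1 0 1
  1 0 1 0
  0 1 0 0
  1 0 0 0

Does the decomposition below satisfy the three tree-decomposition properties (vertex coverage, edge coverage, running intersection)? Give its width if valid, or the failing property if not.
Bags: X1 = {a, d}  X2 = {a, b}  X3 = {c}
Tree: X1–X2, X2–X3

No — edge (b,c) lies in no bag.

A tree decomposition must satisfy three properties: every vertex lies in some bag; for every edge, both endpoints lie together in some bag; and for every vertex, the bags containing it form a connected subtree. Here edge (b,c) lies in no bag, so the decomposition is invalid.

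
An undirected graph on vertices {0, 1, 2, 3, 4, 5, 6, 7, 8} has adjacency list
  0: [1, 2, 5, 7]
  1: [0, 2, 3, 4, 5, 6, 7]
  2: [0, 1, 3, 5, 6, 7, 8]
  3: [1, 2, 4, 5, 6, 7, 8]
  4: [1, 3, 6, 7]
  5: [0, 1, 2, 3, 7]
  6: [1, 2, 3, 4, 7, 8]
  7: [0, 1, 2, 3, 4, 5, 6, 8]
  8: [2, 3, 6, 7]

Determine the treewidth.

A width-4 tree decomposition is:
Bags: B1 = {1, 2, 3, 6, 7}  B2 = {2, 3, 6, 7, 8}  B3 = {1, 2, 3, 5, 7}  B4 = {1, 3, 4, 6, 7}  B5 = {0, 1, 2, 5, 7}
Tree: B1–B2, B1–B3, B1–B4, B3–B5
Each bag holds 5 vertices, so the decomposition has width 4, which upper-bounds the treewidth. Conversely, {2, 3, 6, 7, 8} is a clique of size 5, and the vertices of any clique must share a bag in every tree decomposition; so some bag has ≥ 5 vertices and tw(G) ≥ 4. Therefore the treewidth is 4.

4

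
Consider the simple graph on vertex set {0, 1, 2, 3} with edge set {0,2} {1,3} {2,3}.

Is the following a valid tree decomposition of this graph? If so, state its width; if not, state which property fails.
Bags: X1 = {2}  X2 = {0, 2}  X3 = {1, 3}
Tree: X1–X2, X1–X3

A tree decomposition must satisfy three properties: every vertex lies in some bag; for every edge, both endpoints lie together in some bag; and for every vertex, the bags containing it form a connected subtree. Here edge (3,2) lies in no bag, so the decomposition is invalid.

No — edge (3,2) lies in no bag.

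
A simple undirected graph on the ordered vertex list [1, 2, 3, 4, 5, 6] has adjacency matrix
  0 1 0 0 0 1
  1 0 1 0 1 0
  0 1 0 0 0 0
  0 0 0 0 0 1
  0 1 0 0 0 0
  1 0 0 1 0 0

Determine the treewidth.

1

A width-1 tree decomposition is:
Bags: B1 = {1, 6}  B2 = {1, 2}  B3 = {4, 6}  B4 = {2, 3}  B5 = {2, 5}
Tree: B1–B2, B1–B3, B2–B4, B4–B5
Each bag holds 2 vertices, so the decomposition has width 1, which upper-bounds the treewidth. G has an edge, so its treewidth is at least 1. The upper and lower bounds meet at 1, so that is the treewidth.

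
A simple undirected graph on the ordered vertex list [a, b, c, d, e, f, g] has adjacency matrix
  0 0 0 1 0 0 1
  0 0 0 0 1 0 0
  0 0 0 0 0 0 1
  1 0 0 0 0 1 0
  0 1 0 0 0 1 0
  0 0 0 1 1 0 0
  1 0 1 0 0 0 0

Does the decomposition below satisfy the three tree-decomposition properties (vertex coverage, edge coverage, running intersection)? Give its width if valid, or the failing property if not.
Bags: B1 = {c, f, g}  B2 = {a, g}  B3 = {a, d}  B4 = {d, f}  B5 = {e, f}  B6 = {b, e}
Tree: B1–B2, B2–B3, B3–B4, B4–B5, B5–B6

No — bags containing vertex f are not connected in the tree.

A tree decomposition must satisfy three properties: every vertex lies in some bag; for every edge, both endpoints lie together in some bag; and for every vertex, the bags containing it form a connected subtree. Here bags containing vertex f are not connected in the tree, so the decomposition is invalid.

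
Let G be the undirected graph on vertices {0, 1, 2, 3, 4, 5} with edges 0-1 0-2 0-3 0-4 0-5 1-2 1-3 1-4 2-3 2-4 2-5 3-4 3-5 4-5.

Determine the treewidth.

4

A width-4 tree decomposition is:
Bags: B1 = {0, 1, 2, 3, 4}  B2 = {0, 2, 3, 4, 5}
Tree: B1–B2
Every bag has size at most 5, so the width is 5 − 1 = 4 and tw(G) ≤ 4. For the lower bound, the 5 vertices {0, 1, 2, 3, 4} are pairwise adjacent, and any tree decomposition puts a clique entirely inside one bag — forcing width ≥ 4. Hence tw(G) = 4 exactly.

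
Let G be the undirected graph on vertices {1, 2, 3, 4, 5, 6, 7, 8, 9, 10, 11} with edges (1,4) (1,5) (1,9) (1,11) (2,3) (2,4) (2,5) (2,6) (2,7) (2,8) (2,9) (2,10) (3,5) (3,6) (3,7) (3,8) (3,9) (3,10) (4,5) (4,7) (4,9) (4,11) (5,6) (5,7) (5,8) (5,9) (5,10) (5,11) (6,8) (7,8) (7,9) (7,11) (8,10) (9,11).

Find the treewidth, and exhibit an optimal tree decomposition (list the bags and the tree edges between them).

Treewidth 4.
Bags: B1 = {2, 4, 5, 7, 9}  B2 = {4, 5, 7, 9, 11}  B3 = {2, 3, 5, 7, 9}  B4 = {1, 4, 5, 9, 11}  B5 = {2, 3, 5, 7, 8}  B6 = {2, 3, 5, 8, 10}  B7 = {2, 3, 5, 6, 8}
Tree: B1–B2, B1–B3, B2–B4, B3–B5, B5–B6, B6–B7

Every bag has size at most 5, so the width is 5 − 1 = 4 and tw(G) ≤ 4. Conversely, {1, 4, 5, 9, 11} is a clique of size 5, and the vertices of any clique must share a bag in every tree decomposition; so some bag has ≥ 5 vertices and tw(G) ≥ 4. Hence tw(G) = 4 exactly.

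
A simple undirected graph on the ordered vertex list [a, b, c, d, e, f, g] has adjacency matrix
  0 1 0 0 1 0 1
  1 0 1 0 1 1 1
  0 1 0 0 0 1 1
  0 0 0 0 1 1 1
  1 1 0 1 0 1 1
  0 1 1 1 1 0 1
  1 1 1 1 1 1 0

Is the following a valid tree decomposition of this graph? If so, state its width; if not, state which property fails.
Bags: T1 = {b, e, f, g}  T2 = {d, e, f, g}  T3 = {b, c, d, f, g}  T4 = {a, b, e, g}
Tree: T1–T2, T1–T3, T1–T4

A tree decomposition must satisfy three properties: every vertex lies in some bag; for every edge, both endpoints lie together in some bag; and for every vertex, the bags containing it form a connected subtree. Here bags containing vertex d are not connected in the tree, so the decomposition is invalid.

No — bags containing vertex d are not connected in the tree.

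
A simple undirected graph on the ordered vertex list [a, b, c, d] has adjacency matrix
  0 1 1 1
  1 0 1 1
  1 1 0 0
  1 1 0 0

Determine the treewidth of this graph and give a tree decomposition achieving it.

Each bag holds 3 vertices, so the decomposition has width 2, which upper-bounds the treewidth. On the other hand G contains the 3-clique {a, b, d}. A clique must lie in a single bag of any decomposition, so no decomposition can have width below 2. Combining the bounds, tw(G) = 2.

Treewidth 2.
Bags: B1 = {a, b, c}  B2 = {a, b, d}
Tree: B1–B2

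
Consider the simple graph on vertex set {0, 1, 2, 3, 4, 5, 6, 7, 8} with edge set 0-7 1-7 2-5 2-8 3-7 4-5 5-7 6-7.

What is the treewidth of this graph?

1

A width-1 tree decomposition is:
Bags: B1 = {1, 7}  B2 = {5, 7}  B3 = {6, 7}  B4 = {0, 7}  B5 = {3, 7}  B6 = {4, 5}  B7 = {2, 5}  B8 = {2, 8}
Tree: B1–B2, B2–B3, B1–B4, B1–B5, B2–B6, B2–B7, B7–B8
Every bag has size at most 2, so the width is 2 − 1 = 1 and tw(G) ≤ 1. Any graph with an edge has treewidth ≥ 1, and G has the edge 7–1. Therefore the treewidth is 1.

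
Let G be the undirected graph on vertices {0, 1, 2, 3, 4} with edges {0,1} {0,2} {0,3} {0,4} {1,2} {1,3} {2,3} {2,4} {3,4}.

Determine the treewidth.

A width-3 tree decomposition is:
Bags: B1 = {0, 2, 3, 4}  B2 = {0, 1, 2, 3}
Tree: B1–B2
Every bag has size at most 4, so the width is 4 − 1 = 3 and tw(G) ≤ 3. For the lower bound, the 4 vertices {0, 1, 2, 3} are pairwise adjacent, and any tree decomposition puts a clique entirely inside one bag — forcing width ≥ 3. Combining the bounds, tw(G) = 3.

3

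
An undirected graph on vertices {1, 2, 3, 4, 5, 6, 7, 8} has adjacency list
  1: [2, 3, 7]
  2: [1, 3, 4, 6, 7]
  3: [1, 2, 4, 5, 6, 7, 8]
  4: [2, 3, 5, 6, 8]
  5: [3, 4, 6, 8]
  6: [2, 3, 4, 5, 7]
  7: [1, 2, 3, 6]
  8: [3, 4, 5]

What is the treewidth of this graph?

3

A width-3 tree decomposition is:
Bags: B1 = {3, 4, 5, 6}  B2 = {2, 3, 4, 6}  B3 = {2, 3, 6, 7}  B4 = {3, 4, 5, 8}  B5 = {1, 2, 3, 7}
Tree: B1–B2, B2–B3, B1–B4, B3–B5
The largest bag has 4 vertices, giving width 3; this decomposition certifies tw(G) ≤ 3. For the lower bound, the 4 vertices {3, 4, 5, 8} are pairwise adjacent, and any tree decomposition puts a clique entirely inside one bag — forcing width ≥ 3. The upper and lower bounds meet at 3, so that is the treewidth.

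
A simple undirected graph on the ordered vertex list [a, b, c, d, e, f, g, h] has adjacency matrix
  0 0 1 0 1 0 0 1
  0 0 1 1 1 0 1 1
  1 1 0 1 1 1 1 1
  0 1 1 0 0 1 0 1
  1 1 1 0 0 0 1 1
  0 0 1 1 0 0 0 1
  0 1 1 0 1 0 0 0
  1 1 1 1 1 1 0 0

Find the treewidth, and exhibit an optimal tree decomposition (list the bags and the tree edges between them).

Each bag holds 4 vertices, so the decomposition has width 3, which upper-bounds the treewidth. Conversely, {b, c, e, g} is a clique of size 4, and the vertices of any clique must share a bag in every tree decomposition; so some bag has ≥ 4 vertices and tw(G) ≥ 3. The upper and lower bounds meet at 3, so that is the treewidth.

Treewidth 3.
One optimal decomposition is:
Bags: B1 = {b, c, d, h}  B2 = {c, d, f, h}  B3 = {b, c, e, h}  B4 = {b, c, e, g}  B5 = {a, c, e, h}
Tree: B1–B2, B1–B3, B3–B4, B3–B5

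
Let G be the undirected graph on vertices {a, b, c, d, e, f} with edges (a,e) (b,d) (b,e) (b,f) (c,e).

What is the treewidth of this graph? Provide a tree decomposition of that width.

Each bag holds 2 vertices, so the decomposition has width 1, which upper-bounds the treewidth. Any graph with an edge has treewidth ≥ 1, and G has the edge e–a. Combining the bounds, tw(G) = 1.

Treewidth 1.
One such decomposition:
Bags: B1 = {a, e}  B2 = {b, e}  B3 = {c, e}  B4 = {b, f}  B5 = {b, d}
Tree: B1–B2, B1–B3, B2–B4, B4–B5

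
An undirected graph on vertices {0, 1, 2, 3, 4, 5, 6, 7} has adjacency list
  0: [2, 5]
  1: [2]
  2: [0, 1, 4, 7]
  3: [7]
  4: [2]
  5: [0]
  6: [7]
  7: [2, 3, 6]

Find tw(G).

A width-1 tree decomposition is:
Bags: B1 = {2, 7}  B2 = {1, 2}  B3 = {2, 4}  B4 = {3, 7}  B5 = {0, 2}  B6 = {6, 7}  B7 = {0, 5}
Tree: B1–B2, B2–B3, B1–B4, B3–B5, B1–B6, B5–B7
Each bag holds 2 vertices, so the decomposition has width 1, which upper-bounds the treewidth. Since G has at least one edge (e.g. 2–7), it is not an edgeless graph, so tw(G) ≥ 1. Therefore the treewidth is 1.

1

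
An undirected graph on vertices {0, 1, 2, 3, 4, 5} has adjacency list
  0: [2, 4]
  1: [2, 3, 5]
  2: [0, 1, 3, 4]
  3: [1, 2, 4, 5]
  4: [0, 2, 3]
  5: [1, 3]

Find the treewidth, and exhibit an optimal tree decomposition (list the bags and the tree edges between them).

Each bag holds 3 vertices, so the decomposition has width 2, which upper-bounds the treewidth. For the lower bound, the 3 vertices {0, 2, 4} are pairwise adjacent, and any tree decomposition puts a clique entirely inside one bag — forcing width ≥ 2. The upper and lower bounds meet at 2, so that is the treewidth.

Treewidth 2.
Bags: B1 = {2, 3, 4}  B2 = {1, 2, 3}  B3 = {0, 2, 4}  B4 = {1, 3, 5}
Tree: B1–B2, B1–B3, B2–B4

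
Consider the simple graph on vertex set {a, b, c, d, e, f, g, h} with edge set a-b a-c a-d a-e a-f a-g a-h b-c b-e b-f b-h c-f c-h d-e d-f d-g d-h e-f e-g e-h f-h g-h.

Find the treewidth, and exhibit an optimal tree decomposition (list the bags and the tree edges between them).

Every bag has size at most 5, so the width is 5 − 1 = 4 and tw(G) ≤ 4. For the lower bound, the 5 vertices {a, d, e, g, h} are pairwise adjacent, and any tree decomposition puts a clique entirely inside one bag — forcing width ≥ 4. Hence tw(G) = 4 exactly.

Treewidth 4.
Bags: B1 = {a, b, c, f, h}  B2 = {a, b, e, f, h}  B3 = {a, d, e, f, h}  B4 = {a, d, e, g, h}
Tree: B1–B2, B2–B3, B3–B4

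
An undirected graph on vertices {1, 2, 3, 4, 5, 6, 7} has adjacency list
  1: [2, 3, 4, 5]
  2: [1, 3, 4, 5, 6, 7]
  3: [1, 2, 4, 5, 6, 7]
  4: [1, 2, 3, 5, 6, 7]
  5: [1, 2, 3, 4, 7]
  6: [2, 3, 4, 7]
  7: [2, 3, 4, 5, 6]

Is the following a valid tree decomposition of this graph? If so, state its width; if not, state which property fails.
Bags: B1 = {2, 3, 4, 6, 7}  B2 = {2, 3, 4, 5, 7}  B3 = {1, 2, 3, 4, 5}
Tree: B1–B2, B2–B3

Every vertex of G appears in some bag (union = {1, 2, 3, 4, 5, 6, 7}); every edge is covered by a bag; and for each vertex v the set of bags containing v is connected in the bag tree. The decomposition is therefore valid. The largest bag has 5 vertices, so the width is 4.

Yes; width 4.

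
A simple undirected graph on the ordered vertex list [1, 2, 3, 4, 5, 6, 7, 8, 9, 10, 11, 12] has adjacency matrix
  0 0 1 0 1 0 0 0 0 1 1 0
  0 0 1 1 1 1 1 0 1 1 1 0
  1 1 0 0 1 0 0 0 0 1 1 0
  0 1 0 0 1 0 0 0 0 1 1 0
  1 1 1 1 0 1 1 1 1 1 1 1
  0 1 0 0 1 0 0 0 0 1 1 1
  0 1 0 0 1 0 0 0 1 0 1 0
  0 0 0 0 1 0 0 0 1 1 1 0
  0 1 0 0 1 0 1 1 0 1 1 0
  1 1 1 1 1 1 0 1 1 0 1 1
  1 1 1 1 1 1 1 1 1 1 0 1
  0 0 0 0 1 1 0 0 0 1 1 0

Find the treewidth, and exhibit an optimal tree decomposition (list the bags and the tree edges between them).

The largest bag has 5 vertices, giving width 4; this decomposition certifies tw(G) ≤ 4. Conversely, {5, 8, 9, 10, 11} is a clique of size 5, and the vertices of any clique must share a bag in every tree decomposition; so some bag has ≥ 5 vertices and tw(G) ≥ 4. Hence tw(G) = 4 exactly.

Treewidth 4.
One such decomposition:
Bags: B1 = {2, 3, 5, 10, 11}  B2 = {1, 3, 5, 10, 11}  B3 = {2, 5, 6, 10, 11}  B4 = {2, 5, 9, 10, 11}  B5 = {5, 8, 9, 10, 11}  B6 = {2, 4, 5, 10, 11}  B7 = {2, 5, 7, 9, 11}  B8 = {5, 6, 10, 11, 12}
Tree: B1–B2, B1–B3, B1–B4, B4–B5, B3–B6, B4–B7, B3–B8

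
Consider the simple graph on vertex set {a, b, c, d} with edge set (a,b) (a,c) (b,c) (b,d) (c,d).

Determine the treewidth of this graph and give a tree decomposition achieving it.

The largest bag has 3 vertices, giving width 2; this decomposition certifies tw(G) ≤ 2. For the lower bound, the 3 vertices {b, c, d} are pairwise adjacent, and any tree decomposition puts a clique entirely inside one bag — forcing width ≥ 2. Hence tw(G) = 2 exactly.

Treewidth 2.
One such decomposition:
Bags: B1 = {b, c, d}  B2 = {a, b, c}
Tree: B1–B2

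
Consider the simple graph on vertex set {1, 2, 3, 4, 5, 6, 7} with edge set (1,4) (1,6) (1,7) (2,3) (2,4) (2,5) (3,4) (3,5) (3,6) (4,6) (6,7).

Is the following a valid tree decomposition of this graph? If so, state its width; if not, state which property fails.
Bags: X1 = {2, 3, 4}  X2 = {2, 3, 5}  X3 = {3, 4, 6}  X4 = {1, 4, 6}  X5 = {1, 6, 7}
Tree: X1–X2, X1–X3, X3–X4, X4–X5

Checking the three conditions: (i) the bags cover all of {1, 2, 3, 4, 5, 6, 7}; (ii) for each edge, some bag contains both endpoints; (iii) the bags containing any fixed vertex form a subtree. All hold, so the decomposition is valid with width 3 − 1 = 2.

Yes; width 2.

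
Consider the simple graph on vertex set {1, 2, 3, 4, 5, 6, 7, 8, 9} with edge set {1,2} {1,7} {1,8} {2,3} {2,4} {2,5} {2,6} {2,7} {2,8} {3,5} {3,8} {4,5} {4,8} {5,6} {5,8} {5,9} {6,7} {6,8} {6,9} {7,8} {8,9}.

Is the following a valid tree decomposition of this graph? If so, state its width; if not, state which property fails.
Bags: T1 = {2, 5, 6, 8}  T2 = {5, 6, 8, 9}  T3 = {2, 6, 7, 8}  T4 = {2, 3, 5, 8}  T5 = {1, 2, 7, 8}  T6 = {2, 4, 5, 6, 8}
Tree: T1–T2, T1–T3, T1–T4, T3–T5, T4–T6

No — bags containing vertex 6 are not connected in the tree.

A tree decomposition must satisfy three properties: every vertex lies in some bag; for every edge, both endpoints lie together in some bag; and for every vertex, the bags containing it form a connected subtree. Here bags containing vertex 6 are not connected in the tree, so the decomposition is invalid.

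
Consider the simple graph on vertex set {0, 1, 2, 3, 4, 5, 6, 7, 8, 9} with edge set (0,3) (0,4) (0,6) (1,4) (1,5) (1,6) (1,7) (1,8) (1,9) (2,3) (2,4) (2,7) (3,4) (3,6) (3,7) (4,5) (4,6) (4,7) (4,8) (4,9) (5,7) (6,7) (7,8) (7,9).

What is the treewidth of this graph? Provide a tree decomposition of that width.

Each bag holds 4 vertices, so the decomposition has width 3, which upper-bounds the treewidth. On the other hand G contains the 4-clique {0, 3, 4, 6}. A clique must lie in a single bag of any decomposition, so no decomposition can have width below 3. Hence tw(G) = 3 exactly.

Treewidth 3.
One such decomposition:
Bags: B1 = {1, 4, 7, 8}  B2 = {1, 4, 6, 7}  B3 = {3, 4, 6, 7}  B4 = {1, 4, 5, 7}  B5 = {2, 3, 4, 7}  B6 = {0, 3, 4, 6}  B7 = {1, 4, 7, 9}
Tree: B1–B2, B2–B3, B1–B4, B3–B5, B3–B6, B1–B7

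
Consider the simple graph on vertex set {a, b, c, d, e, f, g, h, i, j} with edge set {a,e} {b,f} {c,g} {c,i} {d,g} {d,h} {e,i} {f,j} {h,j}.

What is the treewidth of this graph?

A width-1 tree decomposition is:
Bags: B1 = {b, f}  B2 = {f, j}  B3 = {h, j}  B4 = {d, h}  B5 = {d, g}  B6 = {c, g}  B7 = {c, i}  B8 = {e, i}  B9 = {a, e}
Tree: B1–B2, B2–B3, B3–B4, B4–B5, B5–B6, B6–B7, B7–B8, B8–B9
The largest bag has 2 vertices, giving width 1; this decomposition certifies tw(G) ≤ 1. G has an edge, so its treewidth is at least 1. Therefore the treewidth is 1.

1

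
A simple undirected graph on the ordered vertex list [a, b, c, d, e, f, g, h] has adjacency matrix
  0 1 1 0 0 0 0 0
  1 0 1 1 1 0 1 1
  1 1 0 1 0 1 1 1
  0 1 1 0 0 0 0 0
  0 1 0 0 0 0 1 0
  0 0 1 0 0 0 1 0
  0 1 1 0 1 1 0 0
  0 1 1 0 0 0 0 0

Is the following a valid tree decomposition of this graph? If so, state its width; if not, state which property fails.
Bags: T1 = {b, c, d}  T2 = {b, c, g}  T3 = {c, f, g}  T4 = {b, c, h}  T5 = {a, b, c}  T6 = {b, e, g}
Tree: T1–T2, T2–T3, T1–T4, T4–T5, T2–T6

Vertex coverage: the bags together contain {a, b, c, d, e, f, g, h}, the full vertex set. Edge coverage: each edge of G has both endpoints in at least one bag. Running intersection: for every vertex, the bags containing it form a connected subtree. All three properties hold, so this is a valid tree decomposition of width max|bag| − 1 = 2, and hence tw(G) ≤ 2.

Yes; width 2.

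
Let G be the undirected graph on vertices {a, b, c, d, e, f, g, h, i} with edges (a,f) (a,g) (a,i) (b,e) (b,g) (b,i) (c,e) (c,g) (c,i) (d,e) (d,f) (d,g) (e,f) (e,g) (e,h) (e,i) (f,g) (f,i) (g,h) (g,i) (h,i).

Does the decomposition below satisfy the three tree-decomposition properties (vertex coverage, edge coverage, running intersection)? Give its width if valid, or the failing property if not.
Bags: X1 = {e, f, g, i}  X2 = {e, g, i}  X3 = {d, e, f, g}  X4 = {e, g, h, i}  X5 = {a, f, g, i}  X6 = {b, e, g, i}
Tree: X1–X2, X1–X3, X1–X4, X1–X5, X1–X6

No — vertex c appears in no bag.

A tree decomposition must satisfy three properties: every vertex lies in some bag; for every edge, both endpoints lie together in some bag; and for every vertex, the bags containing it form a connected subtree. Here vertex c appears in no bag, so the decomposition is invalid.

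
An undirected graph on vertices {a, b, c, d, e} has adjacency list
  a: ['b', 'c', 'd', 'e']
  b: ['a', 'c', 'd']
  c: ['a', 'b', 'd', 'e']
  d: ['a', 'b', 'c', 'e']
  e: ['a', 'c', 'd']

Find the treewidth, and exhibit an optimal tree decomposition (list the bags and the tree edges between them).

Every bag has size at most 4, so the width is 4 − 1 = 3 and tw(G) ≤ 3. Conversely, {a, c, d, e} is a clique of size 4, and the vertices of any clique must share a bag in every tree decomposition; so some bag has ≥ 4 vertices and tw(G) ≥ 3. Therefore the treewidth is 3.

Treewidth 3.
One optimal decomposition is:
Bags: B1 = {a, c, d, e}  B2 = {a, b, c, d}
Tree: B1–B2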